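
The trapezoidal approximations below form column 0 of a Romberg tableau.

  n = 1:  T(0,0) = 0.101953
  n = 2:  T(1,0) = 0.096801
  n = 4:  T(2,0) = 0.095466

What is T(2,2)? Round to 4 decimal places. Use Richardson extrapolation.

T(1,1) = (4·0.096801 − 0.101953) / 3 = 0.095084
T(2,1) = (4·0.095466 − 0.096801) / 3 = 0.095021
T(2,2) = 0.095021 + (0.095021 − 0.095084)/15 = 0.095017

0.0950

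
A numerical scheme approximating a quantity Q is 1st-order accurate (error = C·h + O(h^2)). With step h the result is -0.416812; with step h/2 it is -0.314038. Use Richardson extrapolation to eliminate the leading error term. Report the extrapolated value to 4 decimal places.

Extrapolated value = (2·A(h/2) − A(h)) / (2 − 1)
= (2·(-0.314038) − (-0.416812)) / 1
= -0.211264 / 1 = -0.211264

-0.2113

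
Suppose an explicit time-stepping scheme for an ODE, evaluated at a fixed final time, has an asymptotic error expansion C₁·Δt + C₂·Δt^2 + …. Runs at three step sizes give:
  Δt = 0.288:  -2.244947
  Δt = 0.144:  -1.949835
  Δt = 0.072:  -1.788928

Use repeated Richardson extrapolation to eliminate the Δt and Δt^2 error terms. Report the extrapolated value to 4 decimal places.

First eliminate the Δt term (factor 2^1 = 2):
  B₁ = (2·(-1.949835) − (-2.244947))/1 = -1.654723
  B₂ = (2·(-1.788928) − (-1.949835))/1 = -1.628021
Then eliminate the Δt^2 term (factor 2^2 = 4):
  (4·(-1.628021) − (-1.654723))/3 = -1.619120

-1.6191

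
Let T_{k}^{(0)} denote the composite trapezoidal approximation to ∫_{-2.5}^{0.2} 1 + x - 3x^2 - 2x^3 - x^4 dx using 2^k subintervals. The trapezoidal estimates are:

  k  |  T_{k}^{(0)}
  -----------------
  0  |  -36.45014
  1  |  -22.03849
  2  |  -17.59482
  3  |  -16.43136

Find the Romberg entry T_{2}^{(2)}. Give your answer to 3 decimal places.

-16.039

Richardson extrapolation on the trapezoidal column (denominator 4−1=3):
T_{1}^{(1)} = (4·(-22.03849) − (-36.45014)) / 3 = -17.23461
T_{2}^{(1)} = (4·(-17.59482) − (-22.03849)) / 3 = -16.11360
T_{2}^{(2)} = (16·(-16.11360) − (-17.23461)) / 15 = -16.03887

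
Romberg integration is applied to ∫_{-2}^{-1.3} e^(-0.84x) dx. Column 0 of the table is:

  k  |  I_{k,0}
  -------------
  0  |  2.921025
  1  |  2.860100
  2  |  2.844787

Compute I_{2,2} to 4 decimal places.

Richardson extrapolation on the trapezoidal column (denominator 4−1=3):
I_{1,1} = (4·2.860100 − 2.921025) / 3 = 2.839792
I_{2,1} = (4·2.844787 − 2.860100) / 3 = 2.839683
I_{2,2} = 2.839683 + (2.839683 − 2.839792)/15 = 2.839676

2.8397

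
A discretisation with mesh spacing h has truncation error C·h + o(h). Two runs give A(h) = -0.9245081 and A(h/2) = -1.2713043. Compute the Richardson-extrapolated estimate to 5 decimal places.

-1.61810

Extrapolated value = (2·A(h/2) − A(h)) / (2 − 1)
= (2·(-1.2713043) − (-0.9245081)) / 1
= -1.6181005 / 1 = -1.6181005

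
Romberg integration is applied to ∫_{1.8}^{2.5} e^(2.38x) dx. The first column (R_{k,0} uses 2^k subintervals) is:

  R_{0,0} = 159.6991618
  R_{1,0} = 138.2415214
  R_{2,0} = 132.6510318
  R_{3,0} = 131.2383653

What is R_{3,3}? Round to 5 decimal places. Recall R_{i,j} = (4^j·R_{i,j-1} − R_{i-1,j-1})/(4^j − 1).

Richardson extrapolation on the trapezoidal column (denominator 4−1=3):
R_{1,1} = 138.2415214 + (138.2415214 − 159.6991618)/3 = 131.0889746
R_{2,1} = 132.6510318 + (132.6510318 − 138.2415214)/3 = 130.7875353
R_{3,1} = 131.2383653 + (131.2383653 − 132.6510318)/3 = 130.7674765
R_{2,2} = (16·130.7875353 − 131.0889746) / 15 = 130.7674393
R_{3,2} = (16·130.7674765 − 130.7875353) / 15 = 130.7661392
R_{3,3} = 130.7661392 + (130.7661392 − 130.7674393)/63 = 130.7661186

130.76612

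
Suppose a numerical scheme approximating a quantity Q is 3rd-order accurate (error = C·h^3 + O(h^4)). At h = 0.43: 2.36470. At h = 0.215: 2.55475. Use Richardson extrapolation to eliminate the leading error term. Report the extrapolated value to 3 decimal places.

2.582

The leading error scales as h^3; refining by a factor of 2 reduces it by 2^3 = 8.
Extrapolated value = (8·A(h/2) − A(h)) / (8 − 1)
= (8·2.55475 − 2.36470) / 7
= 18.07330 / 7 = 2.58190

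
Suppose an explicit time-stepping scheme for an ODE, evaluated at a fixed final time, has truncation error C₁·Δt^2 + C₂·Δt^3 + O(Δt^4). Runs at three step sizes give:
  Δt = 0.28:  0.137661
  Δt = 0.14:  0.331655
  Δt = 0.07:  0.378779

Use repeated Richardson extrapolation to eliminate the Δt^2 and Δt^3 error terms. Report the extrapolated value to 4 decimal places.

0.3942

First eliminate the Δt^2 term (factor 2^2 = 4):
  B₁ = (4·0.331655 − 0.137661)/3 = 0.396320
  B₂ = (4·0.378779 − 0.331655)/3 = 0.394487
Then eliminate the Δt^3 term (factor 2^3 = 8):
  (8·0.394487 − 0.396320)/7 = 0.394225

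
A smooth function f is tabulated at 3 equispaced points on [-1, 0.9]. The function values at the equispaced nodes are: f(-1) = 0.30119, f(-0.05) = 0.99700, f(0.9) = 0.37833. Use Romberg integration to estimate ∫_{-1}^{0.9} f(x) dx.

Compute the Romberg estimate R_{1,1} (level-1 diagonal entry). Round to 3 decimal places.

1.478

R_{0,0} (trapezoid, 1 panel, h=1.9000): 0.64554
R_{1,0} (trapezoid, 2 panels, h=0.9500): 1.26992
R_{1,1} = 1.26992 + (1.26992 − 0.64554)/3 = 1.47805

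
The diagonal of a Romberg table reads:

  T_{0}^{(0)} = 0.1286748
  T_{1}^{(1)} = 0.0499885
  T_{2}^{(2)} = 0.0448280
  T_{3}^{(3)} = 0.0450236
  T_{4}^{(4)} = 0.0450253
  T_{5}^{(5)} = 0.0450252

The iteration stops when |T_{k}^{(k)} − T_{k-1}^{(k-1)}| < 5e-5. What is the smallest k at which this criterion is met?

|T_{1}^{(1)} − T_{0}^{(0)}| = 0.0786863 ≥ 5e-5
|T_{2}^{(2)} − T_{1}^{(1)}| = 0.0051605 ≥ 5e-5
|T_{3}^{(3)} − T_{2}^{(2)}| = 0.0001956 ≥ 5e-5
|T_{4}^{(4)} − T_{3}^{(3)}| = 0.0000017 < 5e-5

k = 4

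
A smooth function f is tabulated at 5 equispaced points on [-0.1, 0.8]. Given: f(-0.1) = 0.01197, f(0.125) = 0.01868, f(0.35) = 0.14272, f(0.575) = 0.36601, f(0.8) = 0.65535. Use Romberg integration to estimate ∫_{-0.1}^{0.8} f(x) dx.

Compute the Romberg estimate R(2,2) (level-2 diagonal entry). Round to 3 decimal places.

0.187

R(0,0) (trapezoid, 1 panel, h=0.9000): 0.30029
R(1,0) (trapezoid, 2 panels, h=0.4500): 0.21437
R(2,0) (trapezoid, 4 panels, h=0.2250): 0.19374
R(1,1) = 0.21437 + (0.21437 − 0.30029)/3 = 0.18573
R(2,1) = 0.19374 + (0.19374 − 0.21437)/3 = 0.18686
R(2,2) = 0.18686 + (0.18686 − 0.18573)/15 = 0.18694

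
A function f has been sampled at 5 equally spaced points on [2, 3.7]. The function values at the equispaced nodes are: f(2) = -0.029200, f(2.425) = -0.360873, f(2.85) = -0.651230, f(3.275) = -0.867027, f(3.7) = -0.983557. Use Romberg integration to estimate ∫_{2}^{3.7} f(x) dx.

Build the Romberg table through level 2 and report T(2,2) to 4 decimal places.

T(0,0) (trapezoid, 1 panel, h=1.7000): -0.860843
T(1,0) (trapezoid, 2 panels, h=0.8500): -0.983967
T(2,0) (trapezoid, 4 panels, h=0.4250): -1.013841
T(1,1) = -0.983967 + (-0.983967 − (-0.860843))/3 = -1.025008
T(2,1) = -1.013841 + (-1.013841 − (-0.983967))/3 = -1.023799
T(2,2) = -1.023799 + (-1.023799 − (-1.025008))/15 = -1.023718

-1.0237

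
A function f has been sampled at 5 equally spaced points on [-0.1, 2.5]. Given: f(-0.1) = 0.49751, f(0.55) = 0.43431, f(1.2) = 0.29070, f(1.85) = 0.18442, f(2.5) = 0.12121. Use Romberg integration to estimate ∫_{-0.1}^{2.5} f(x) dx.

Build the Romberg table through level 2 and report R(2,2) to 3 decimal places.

0.798

R(0,0) (trapezoid, 1 panel, h=2.6000): 0.80434
R(1,0) (trapezoid, 2 panels, h=1.3000): 0.78008
R(2,0) (trapezoid, 4 panels, h=0.6500): 0.79221
R(1,1) = 0.78008 + (0.78008 − 0.80434)/3 = 0.77199
R(2,1) = 0.79221 + (0.79221 − 0.78008)/3 = 0.79625
R(2,2) = 0.79625 + (0.79625 − 0.77199)/15 = 0.79787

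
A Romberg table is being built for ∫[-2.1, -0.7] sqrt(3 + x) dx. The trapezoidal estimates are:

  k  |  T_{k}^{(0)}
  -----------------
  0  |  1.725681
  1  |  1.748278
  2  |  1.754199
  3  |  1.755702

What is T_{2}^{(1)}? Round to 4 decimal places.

1.7562

T_{2}^{(1)} = 1.754199 + (1.754199 − 1.748278)/3 = 1.756173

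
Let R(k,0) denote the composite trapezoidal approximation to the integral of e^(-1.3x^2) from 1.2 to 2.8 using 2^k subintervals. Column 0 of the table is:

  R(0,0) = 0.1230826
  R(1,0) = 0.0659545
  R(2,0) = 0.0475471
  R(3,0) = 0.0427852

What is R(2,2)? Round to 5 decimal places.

0.04104

Richardson extrapolation on the trapezoidal column (denominator 4−1=3):
R(1,1) = 0.0659545 + (0.0659545 − 0.1230826)/3 = 0.0469118
R(2,1) = (4·0.0475471 − 0.0659545) / 3 = 0.0414113
R(2,2) = 0.0414113 + (0.0414113 − 0.0469118)/15 = 0.0410446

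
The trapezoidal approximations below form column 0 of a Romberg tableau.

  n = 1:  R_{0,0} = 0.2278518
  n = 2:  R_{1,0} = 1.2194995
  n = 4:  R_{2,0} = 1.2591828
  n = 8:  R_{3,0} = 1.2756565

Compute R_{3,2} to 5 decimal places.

R_{2,1} = 1.2591828 + (1.2591828 − 1.2194995)/3 = 1.2724106
R_{3,1} = 1.2756565 + (1.2756565 − 1.2591828)/3 = 1.2811477
R_{3,2} = 1.2811477 + (1.2811477 − 1.2724106)/15 = 1.2817302

1.28173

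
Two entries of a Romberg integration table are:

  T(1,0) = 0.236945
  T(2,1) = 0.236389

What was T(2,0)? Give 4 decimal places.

0.2365

From T(2,1) = (4·T(2,0) − T(1,0))/3, solve for T(2,0):
4·T(2,0) = 3·0.236389 + 0.236945 = 0.946112
T(2,0) = 0.236528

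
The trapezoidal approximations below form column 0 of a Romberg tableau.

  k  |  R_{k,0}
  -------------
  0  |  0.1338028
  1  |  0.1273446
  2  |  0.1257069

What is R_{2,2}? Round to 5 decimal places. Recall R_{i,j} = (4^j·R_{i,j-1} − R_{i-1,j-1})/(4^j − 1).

Richardson extrapolation on the trapezoidal column (denominator 4−1=3):
R_{1,1} = (4·0.1273446 − 0.1338028) / 3 = 0.1251919
R_{2,1} = (4·0.1257069 − 0.1273446) / 3 = 0.1251610
R_{2,2} = (16·0.1251610 − 0.1251919) / 15 = 0.1251589

0.12516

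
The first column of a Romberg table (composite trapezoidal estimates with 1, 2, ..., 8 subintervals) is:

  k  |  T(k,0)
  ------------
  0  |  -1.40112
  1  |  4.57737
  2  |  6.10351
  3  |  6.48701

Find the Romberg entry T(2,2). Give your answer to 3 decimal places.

6.615

Richardson extrapolation on the trapezoidal column (denominator 4−1=3):
T(1,1) = 4.57737 + (4.57737 − (-1.40112))/3 = 6.57020
T(2,1) = 6.10351 + (6.10351 − 4.57737)/3 = 6.61222
T(2,2) = (16·6.61222 − 6.57020) / 15 = 6.61502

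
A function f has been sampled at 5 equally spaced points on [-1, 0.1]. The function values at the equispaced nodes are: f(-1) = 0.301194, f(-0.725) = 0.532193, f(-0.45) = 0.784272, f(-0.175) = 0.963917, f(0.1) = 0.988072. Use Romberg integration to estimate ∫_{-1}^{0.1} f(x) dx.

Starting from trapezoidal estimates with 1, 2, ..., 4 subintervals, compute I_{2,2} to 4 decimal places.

I_{0,0} (trapezoid, 1 panel, h=1.1000): 0.709096
I_{1,0} (trapezoid, 2 panels, h=0.5500): 0.785898
I_{2,0} (trapezoid, 4 panels, h=0.2750): 0.804379
I_{1,1} = 0.785898 + (0.785898 − 0.709096)/3 = 0.811499
I_{2,1} = 0.804379 + (0.804379 − 0.785898)/3 = 0.810539
I_{2,2} = 0.810539 + (0.810539 − 0.811499)/15 = 0.810475

0.8105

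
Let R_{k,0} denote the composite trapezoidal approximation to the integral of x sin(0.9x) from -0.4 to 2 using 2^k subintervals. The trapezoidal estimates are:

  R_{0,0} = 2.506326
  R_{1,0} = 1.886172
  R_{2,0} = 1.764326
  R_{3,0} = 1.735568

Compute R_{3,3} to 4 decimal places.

R_{1,1} = (4·1.886172 − 2.506326) / 3 = 1.679454
R_{2,1} = (4·1.764326 − 1.886172) / 3 = 1.723711
R_{3,1} = 1.735568 + (1.735568 − 1.764326)/3 = 1.725982
R_{2,2} = (16·1.723711 − 1.679454) / 15 = 1.726661
R_{3,2} = (16·1.725982 − 1.723711) / 15 = 1.726133
R_{3,3} = (64·1.726133 − 1.726661) / 63 = 1.726125

1.7261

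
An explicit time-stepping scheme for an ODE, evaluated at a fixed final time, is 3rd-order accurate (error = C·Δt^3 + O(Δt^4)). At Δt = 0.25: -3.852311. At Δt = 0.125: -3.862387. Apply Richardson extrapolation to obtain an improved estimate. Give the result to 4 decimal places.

-3.8638

The leading error scales as Δt^3; refining by a factor of 2 reduces it by 2^3 = 8.
Extrapolated value = (8·A(Δt/2) − A(Δt)) / (8 − 1)
= (8·(-3.862387) − (-3.852311)) / 7
= -27.046785 / 7 = -3.863826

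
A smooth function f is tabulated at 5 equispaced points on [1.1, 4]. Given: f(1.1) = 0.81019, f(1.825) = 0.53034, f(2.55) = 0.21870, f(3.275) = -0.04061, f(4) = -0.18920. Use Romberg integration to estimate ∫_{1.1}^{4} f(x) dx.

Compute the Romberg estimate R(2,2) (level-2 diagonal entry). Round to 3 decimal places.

R(0,0) (trapezoid, 1 panel, h=2.9000): 0.90044
R(1,0) (trapezoid, 2 panels, h=1.4500): 0.76733
R(2,0) (trapezoid, 4 panels, h=0.7250): 0.73872
R(1,1) = 0.76733 + (0.76733 − 0.90044)/3 = 0.72296
R(2,1) = 0.73872 + (0.73872 − 0.76733)/3 = 0.72918
R(2,2) = 0.72918 + (0.72918 − 0.72296)/15 = 0.72959

0.730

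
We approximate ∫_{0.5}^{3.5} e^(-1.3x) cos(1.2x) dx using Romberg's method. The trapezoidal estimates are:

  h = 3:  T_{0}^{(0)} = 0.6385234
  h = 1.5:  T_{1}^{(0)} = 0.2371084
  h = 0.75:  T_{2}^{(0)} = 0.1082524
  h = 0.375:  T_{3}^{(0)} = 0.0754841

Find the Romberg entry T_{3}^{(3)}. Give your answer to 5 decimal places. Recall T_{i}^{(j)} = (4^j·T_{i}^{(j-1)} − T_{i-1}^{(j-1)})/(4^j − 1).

Richardson extrapolation on the trapezoidal column (denominator 4−1=3):
T_{1}^{(1)} = (4·0.2371084 − 0.6385234) / 3 = 0.1033034
T_{2}^{(1)} = 0.1082524 + (0.1082524 − 0.2371084)/3 = 0.0653004
T_{3}^{(1)} = 0.0754841 + (0.0754841 − 0.1082524)/3 = 0.0645613
T_{2}^{(2)} = (16·0.0653004 − 0.1033034) / 15 = 0.0627669
T_{3}^{(2)} = (16·0.0645613 − 0.0653004) / 15 = 0.0645120
T_{3}^{(3)} = (64·0.0645120 − 0.0627669) / 63 = 0.0645397

0.06454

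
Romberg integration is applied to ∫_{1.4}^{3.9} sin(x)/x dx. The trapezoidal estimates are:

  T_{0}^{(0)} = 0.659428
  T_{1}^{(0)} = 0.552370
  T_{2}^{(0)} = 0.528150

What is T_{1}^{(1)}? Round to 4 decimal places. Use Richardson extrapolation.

Richardson extrapolation on the trapezoidal column (denominator 4−1=3):
T_{1}^{(1)} = (4·0.552370 − 0.659428) / 3 = 0.516684

0.5167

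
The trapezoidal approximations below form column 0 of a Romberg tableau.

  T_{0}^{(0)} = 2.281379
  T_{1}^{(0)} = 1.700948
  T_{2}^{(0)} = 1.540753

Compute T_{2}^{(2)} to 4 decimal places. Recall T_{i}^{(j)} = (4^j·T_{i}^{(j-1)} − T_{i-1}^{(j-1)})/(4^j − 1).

T_{1}^{(1)} = (4·1.700948 − 2.281379) / 3 = 1.507471
T_{2}^{(1)} = 1.540753 + (1.540753 − 1.700948)/3 = 1.487355
T_{2}^{(2)} = (16·1.487355 − 1.507471) / 15 = 1.486014

1.4860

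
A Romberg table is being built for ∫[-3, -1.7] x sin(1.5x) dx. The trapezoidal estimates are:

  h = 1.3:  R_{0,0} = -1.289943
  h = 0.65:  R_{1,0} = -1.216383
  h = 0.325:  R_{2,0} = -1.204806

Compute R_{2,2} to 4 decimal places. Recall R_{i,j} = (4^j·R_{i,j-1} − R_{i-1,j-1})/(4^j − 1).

-1.2016

R_{1,1} = (4·(-1.216383) − (-1.289943)) / 3 = -1.191863
R_{2,1} = (4·(-1.204806) − (-1.216383)) / 3 = -1.200947
R_{2,2} = -1.200947 + (-1.200947 − (-1.191863))/15 = -1.201553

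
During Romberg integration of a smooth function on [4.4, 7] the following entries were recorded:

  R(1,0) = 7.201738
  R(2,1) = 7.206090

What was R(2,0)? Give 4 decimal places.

From R(2,1) = (4·R(2,0) − R(1,0))/3, solve for R(2,0):
4·R(2,0) = 3·7.206090 + 7.201738 = 28.820008
R(2,0) = 7.205002

7.2050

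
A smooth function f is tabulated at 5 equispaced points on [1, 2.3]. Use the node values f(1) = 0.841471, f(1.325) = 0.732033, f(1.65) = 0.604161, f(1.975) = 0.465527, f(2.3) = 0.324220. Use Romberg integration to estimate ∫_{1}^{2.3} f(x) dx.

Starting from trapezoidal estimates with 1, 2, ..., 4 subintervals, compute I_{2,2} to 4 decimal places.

I_{0,0} (trapezoid, 1 panel, h=1.3000): 0.757699
I_{1,0} (trapezoid, 2 panels, h=0.6500): 0.771554
I_{2,0} (trapezoid, 4 panels, h=0.3250): 0.774984
I_{1,1} = 0.771554 + (0.771554 − 0.757699)/3 = 0.776172
I_{2,1} = 0.774984 + (0.774984 − 0.771554)/3 = 0.776127
I_{2,2} = 0.776127 + (0.776127 − 0.776172)/15 = 0.776124

0.7761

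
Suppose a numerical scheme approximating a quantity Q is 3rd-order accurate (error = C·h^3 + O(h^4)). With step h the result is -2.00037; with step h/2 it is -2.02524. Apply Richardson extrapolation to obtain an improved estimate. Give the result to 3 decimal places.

-2.029

Extrapolated value = (8·A(h/2) − A(h)) / (8 − 1)
= (8·(-2.02524) − (-2.00037)) / 7
= -14.20155 / 7 = -2.02879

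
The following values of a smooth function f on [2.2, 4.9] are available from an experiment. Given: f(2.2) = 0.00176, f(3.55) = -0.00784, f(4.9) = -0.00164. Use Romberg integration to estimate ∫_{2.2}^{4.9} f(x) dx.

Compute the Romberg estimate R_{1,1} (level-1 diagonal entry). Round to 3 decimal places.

-0.014

R_{0,0} (trapezoid, 1 panel, h=2.7000): 0.00016
R_{1,0} (trapezoid, 2 panels, h=1.3500): -0.01050
R_{1,1} = -0.01050 + (-0.01050 − 0.00016)/3 = -0.01405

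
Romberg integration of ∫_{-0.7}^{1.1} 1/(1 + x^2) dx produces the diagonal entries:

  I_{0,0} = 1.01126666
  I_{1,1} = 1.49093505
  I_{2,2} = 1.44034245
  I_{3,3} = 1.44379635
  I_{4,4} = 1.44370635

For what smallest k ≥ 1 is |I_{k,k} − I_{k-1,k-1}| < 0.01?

|I_{1,1} − I_{0,0}| = 0.47966839 ≥ 0.01
|I_{2,2} − I_{1,1}| = 0.05059260 ≥ 0.01
|I_{3,3} − I_{2,2}| = 0.00345390 < 0.01

k = 3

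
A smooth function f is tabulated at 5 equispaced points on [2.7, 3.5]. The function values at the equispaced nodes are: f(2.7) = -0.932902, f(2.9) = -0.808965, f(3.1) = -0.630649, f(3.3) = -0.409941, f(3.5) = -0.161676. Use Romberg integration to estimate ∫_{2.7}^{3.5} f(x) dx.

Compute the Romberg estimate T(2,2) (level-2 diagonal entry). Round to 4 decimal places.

T(0,0) (trapezoid, 1 panel, h=0.8000): -0.437831
T(1,0) (trapezoid, 2 panels, h=0.4000): -0.471175
T(2,0) (trapezoid, 4 panels, h=0.2000): -0.479369
T(1,1) = -0.471175 + (-0.471175 − (-0.437831))/3 = -0.482290
T(2,1) = -0.479369 + (-0.479369 − (-0.471175))/3 = -0.482100
T(2,2) = -0.482100 + (-0.482100 − (-0.482290))/15 = -0.482087

-0.4821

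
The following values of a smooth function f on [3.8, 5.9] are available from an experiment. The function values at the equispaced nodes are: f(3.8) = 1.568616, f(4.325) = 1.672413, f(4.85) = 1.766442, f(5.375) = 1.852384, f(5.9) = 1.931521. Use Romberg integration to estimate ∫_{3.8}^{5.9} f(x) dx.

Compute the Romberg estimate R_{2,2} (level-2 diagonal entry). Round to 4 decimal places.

R_{0,0} (trapezoid, 1 panel, h=2.1000): 3.675144
R_{1,0} (trapezoid, 2 panels, h=1.0500): 3.692336
R_{2,0} (trapezoid, 4 panels, h=0.5250): 3.696686
R_{1,1} = 3.692336 + (3.692336 − 3.675144)/3 = 3.698067
R_{2,1} = 3.696686 + (3.696686 − 3.692336)/3 = 3.698136
R_{2,2} = 3.698136 + (3.698136 − 3.698067)/15 = 3.698141

3.6981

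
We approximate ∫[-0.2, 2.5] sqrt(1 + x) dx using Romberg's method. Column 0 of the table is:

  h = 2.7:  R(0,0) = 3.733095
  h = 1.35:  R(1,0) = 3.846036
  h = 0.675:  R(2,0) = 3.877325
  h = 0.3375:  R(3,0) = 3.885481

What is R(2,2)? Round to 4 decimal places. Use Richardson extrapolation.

3.8880

Richardson extrapolation on the trapezoidal column (denominator 4−1=3):
R(1,1) = 3.846036 + (3.846036 − 3.733095)/3 = 3.883683
R(2,1) = 3.877325 + (3.877325 − 3.846036)/3 = 3.887755
R(2,2) = (16·3.887755 − 3.883683) / 15 = 3.888026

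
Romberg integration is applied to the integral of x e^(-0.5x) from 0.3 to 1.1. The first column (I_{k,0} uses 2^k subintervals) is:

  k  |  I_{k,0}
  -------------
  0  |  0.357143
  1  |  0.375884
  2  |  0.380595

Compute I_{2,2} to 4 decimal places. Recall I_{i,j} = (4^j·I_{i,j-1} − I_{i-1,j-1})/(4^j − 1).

0.3822

Richardson extrapolation on the trapezoidal column (denominator 4−1=3):
I_{1,1} = (4·0.375884 − 0.357143) / 3 = 0.382131
I_{2,1} = 0.380595 + (0.380595 − 0.375884)/3 = 0.382165
I_{2,2} = 0.382165 + (0.382165 − 0.382131)/15 = 0.382167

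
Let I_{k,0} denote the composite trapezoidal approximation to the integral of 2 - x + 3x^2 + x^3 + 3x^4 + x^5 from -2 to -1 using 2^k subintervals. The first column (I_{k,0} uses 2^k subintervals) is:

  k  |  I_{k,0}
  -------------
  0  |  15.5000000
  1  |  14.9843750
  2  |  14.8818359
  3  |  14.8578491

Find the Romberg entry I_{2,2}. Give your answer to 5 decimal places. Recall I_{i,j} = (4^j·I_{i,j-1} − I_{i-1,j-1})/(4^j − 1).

Richardson extrapolation on the trapezoidal column (denominator 4−1=3):
I_{1,1} = (4·14.9843750 − 15.5000000) / 3 = 14.8125000
I_{2,1} = (4·14.8818359 − 14.9843750) / 3 = 14.8476562
I_{2,2} = (16·14.8476562 − 14.8125000) / 15 = 14.8499999

14.85000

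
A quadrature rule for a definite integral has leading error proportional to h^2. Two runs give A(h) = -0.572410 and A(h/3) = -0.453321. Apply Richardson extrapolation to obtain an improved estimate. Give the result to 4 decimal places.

The leading error scales as h^2; refining by a factor of 3 reduces it by 3^2 = 9.
Extrapolated value = (9·A(h/3) − A(h)) / (9 − 1)
= (9·(-0.453321) − (-0.572410)) / 8
= -3.507479 / 8 = -0.438435

-0.4384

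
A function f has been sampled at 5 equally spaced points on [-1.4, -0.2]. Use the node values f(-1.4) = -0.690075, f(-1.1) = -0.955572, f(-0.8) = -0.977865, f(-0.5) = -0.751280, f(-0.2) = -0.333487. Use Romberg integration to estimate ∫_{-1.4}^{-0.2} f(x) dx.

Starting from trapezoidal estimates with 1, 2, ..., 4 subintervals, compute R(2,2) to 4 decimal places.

-0.9802

R(0,0) (trapezoid, 1 panel, h=1.2000): -0.614137
R(1,0) (trapezoid, 2 panels, h=0.6000): -0.893788
R(2,0) (trapezoid, 4 panels, h=0.3000): -0.958949
R(1,1) = -0.893788 + (-0.893788 − (-0.614137))/3 = -0.987005
R(2,1) = -0.958949 + (-0.958949 − (-0.893788))/3 = -0.980669
R(2,2) = -0.980669 + (-0.980669 − (-0.987005))/15 = -0.980247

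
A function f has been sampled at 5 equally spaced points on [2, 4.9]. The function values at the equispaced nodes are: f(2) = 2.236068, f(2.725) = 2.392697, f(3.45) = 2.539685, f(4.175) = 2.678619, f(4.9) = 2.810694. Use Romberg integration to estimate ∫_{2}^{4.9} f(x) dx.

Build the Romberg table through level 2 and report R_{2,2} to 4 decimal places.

R_{0,0} (trapezoid, 1 panel, h=2.9000): 7.317805
R_{1,0} (trapezoid, 2 panels, h=1.4500): 7.341446
R_{2,0} (trapezoid, 4 panels, h=0.7250): 7.347427
R_{1,1} = 7.341446 + (7.341446 − 7.317805)/3 = 7.349326
R_{2,1} = 7.347427 + (7.347427 − 7.341446)/3 = 7.349421
R_{2,2} = 7.349421 + (7.349421 − 7.349326)/15 = 7.349427

7.3494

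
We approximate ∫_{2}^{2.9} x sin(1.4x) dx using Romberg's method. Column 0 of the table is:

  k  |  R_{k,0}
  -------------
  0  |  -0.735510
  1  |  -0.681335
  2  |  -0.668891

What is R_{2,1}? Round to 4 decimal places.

Richardson extrapolation on the trapezoidal column (denominator 4−1=3):
R_{2,1} = (4·(-0.668891) − (-0.681335)) / 3 = -0.664743

-0.6647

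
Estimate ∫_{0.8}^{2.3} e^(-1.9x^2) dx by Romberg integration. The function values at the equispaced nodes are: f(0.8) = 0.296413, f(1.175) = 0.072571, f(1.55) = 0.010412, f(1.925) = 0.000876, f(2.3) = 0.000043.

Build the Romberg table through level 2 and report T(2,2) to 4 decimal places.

T(0,0) (trapezoid, 1 panel, h=1.5000): 0.222342
T(1,0) (trapezoid, 2 panels, h=0.7500): 0.118980
T(2,0) (trapezoid, 4 panels, h=0.3750): 0.087033
T(1,1) = 0.118980 + (0.118980 − 0.222342)/3 = 0.084526
T(2,1) = 0.087033 + (0.087033 − 0.118980)/3 = 0.076384
T(2,2) = 0.076384 + (0.076384 − 0.084526)/15 = 0.075841

0.0758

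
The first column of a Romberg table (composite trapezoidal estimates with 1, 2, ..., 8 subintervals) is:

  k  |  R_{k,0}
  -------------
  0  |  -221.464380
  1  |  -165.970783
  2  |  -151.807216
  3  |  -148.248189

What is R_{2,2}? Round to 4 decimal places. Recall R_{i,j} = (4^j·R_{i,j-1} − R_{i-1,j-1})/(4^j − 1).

-147.0602

Richardson extrapolation on the trapezoidal column (denominator 4−1=3):
R_{1,1} = (4·(-165.970783) − (-221.464380)) / 3 = -147.472917
R_{2,1} = (4·(-151.807216) − (-165.970783)) / 3 = -147.086027
R_{2,2} = -147.086027 + (-147.086027 − (-147.472917))/15 = -147.060234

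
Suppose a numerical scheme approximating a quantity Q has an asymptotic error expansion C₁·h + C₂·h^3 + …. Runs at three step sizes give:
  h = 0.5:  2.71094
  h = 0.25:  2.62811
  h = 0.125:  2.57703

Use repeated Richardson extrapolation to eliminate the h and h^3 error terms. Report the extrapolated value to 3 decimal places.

First eliminate the h term (factor 2^1 = 2):
  B₁ = (2·2.62811 − 2.71094)/1 = 2.54528
  B₂ = (2·2.57703 − 2.62811)/1 = 2.52595
Then eliminate the h^3 term (factor 2^3 = 8):
  (8·2.52595 − 2.54528)/7 = 2.52319

2.523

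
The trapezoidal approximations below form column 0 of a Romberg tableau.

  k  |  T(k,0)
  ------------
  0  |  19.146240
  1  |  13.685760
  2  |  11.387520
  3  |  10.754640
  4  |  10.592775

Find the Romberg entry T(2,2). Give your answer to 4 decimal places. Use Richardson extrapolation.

10.5385

T(1,1) = (4·13.685760 − 19.146240) / 3 = 11.865600
T(2,1) = (4·11.387520 − 13.685760) / 3 = 10.621440
T(2,2) = 10.621440 + (10.621440 − 11.865600)/15 = 10.538496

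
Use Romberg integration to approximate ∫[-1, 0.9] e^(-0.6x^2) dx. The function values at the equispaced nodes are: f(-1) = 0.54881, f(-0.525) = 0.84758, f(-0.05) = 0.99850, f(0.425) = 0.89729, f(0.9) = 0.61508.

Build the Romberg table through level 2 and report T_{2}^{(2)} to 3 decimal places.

1.604

T_{0}^{(0)} (trapezoid, 1 panel, h=1.9000): 1.10570
T_{1}^{(0)} (trapezoid, 2 panels, h=0.9500): 1.50142
T_{2}^{(0)} (trapezoid, 4 panels, h=0.4750): 1.57952
T_{1}^{(1)} = 1.50142 + (1.50142 − 1.10570)/3 = 1.63333
T_{2}^{(1)} = 1.57952 + (1.57952 − 1.50142)/3 = 1.60555
T_{2}^{(2)} = 1.60555 + (1.60555 − 1.63333)/15 = 1.60370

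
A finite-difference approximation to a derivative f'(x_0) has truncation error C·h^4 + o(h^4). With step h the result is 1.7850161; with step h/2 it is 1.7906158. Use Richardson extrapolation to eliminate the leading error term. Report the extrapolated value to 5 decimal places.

Extrapolated value = (16·A(h/2) − A(h)) / (16 − 1)
= (16·1.7906158 − 1.7850161) / 15
= 26.8648367 / 15 = 1.7909891

1.79099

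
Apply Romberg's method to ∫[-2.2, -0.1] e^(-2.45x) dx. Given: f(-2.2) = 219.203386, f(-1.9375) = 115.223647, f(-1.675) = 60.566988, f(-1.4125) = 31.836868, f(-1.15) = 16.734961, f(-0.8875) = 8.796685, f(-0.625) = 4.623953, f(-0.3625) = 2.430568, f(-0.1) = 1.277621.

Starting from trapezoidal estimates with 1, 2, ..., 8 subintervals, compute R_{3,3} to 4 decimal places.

88.9536

R_{0,0} (trapezoid, 1 panel, h=2.1000): 231.505057
R_{1,0} (trapezoid, 2 panels, h=1.0500): 133.324238
R_{2,0} (trapezoid, 4 panels, h=0.5250): 100.887363
R_{3,0} (trapezoid, 8 panels, h=0.2625): 91.994221
R_{1,1} = 133.324238 + (133.324238 − 231.505057)/3 = 100.597298
R_{2,1} = 100.887363 + (100.887363 − 133.324238)/3 = 90.075071
R_{3,1} = 91.994221 + (91.994221 − 100.887363)/3 = 89.029840
R_{2,2} = 90.075071 + (90.075071 − 100.597298)/15 = 89.373589
R_{3,2} = 89.029840 + (89.029840 − 90.075071)/15 = 88.960158
R_{3,3} = 88.960158 + (88.960158 − 89.373589)/63 = 88.953596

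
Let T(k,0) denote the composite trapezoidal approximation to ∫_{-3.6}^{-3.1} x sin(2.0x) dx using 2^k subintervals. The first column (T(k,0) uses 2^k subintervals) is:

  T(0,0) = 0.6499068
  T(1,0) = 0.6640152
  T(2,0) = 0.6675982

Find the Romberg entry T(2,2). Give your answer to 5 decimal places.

0.66880

Richardson extrapolation on the trapezoidal column (denominator 4−1=3):
T(1,1) = 0.6640152 + (0.6640152 − 0.6499068)/3 = 0.6687180
T(2,1) = (4·0.6675982 − 0.6640152) / 3 = 0.6687925
T(2,2) = 0.6687925 + (0.6687925 − 0.6687180)/15 = 0.6687975
(Column j=1 coincides with Simpson's rule on the same nodes.)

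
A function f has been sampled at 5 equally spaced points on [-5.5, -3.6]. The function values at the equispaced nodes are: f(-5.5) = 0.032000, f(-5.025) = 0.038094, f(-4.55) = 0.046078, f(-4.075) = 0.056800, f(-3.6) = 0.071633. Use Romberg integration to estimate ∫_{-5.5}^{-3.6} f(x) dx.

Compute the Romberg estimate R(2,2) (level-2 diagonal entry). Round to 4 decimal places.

0.0911

R(0,0) (trapezoid, 1 panel, h=1.9000): 0.098451
R(1,0) (trapezoid, 2 panels, h=0.9500): 0.093000
R(2,0) (trapezoid, 4 panels, h=0.4750): 0.091575
R(1,1) = 0.093000 + (0.093000 − 0.098451)/3 = 0.091183
R(2,1) = 0.091575 + (0.091575 − 0.093000)/3 = 0.091100
R(2,2) = 0.091100 + (0.091100 − 0.091183)/15 = 0.091094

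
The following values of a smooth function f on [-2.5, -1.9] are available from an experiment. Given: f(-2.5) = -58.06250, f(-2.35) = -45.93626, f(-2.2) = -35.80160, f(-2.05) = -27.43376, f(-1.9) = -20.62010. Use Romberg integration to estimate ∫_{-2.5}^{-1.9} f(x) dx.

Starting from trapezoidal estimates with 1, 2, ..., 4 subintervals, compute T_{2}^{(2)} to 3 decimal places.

T_{0}^{(0)} (trapezoid, 1 panel, h=0.6000): -23.60478
T_{1}^{(0)} (trapezoid, 2 panels, h=0.3000): -22.54287
T_{2}^{(0)} (trapezoid, 4 panels, h=0.1500): -22.27694
T_{1}^{(1)} = -22.54287 + (-22.54287 − (-23.60478))/3 = -22.18890
T_{2}^{(1)} = -22.27694 + (-22.27694 − (-22.54287))/3 = -22.18830
T_{2}^{(2)} = -22.18830 + (-22.18830 − (-22.18890))/15 = -22.18826

-22.188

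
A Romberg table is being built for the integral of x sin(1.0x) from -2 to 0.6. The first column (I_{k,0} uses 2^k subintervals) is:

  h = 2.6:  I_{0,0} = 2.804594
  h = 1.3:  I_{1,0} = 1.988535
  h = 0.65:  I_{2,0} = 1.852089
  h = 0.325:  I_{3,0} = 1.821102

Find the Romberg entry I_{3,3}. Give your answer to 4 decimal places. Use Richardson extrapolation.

Richardson extrapolation on the trapezoidal column (denominator 4−1=3):
I_{1,1} = (4·1.988535 − 2.804594) / 3 = 1.716515
I_{2,1} = (4·1.852089 − 1.988535) / 3 = 1.806607
I_{3,1} = (4·1.821102 − 1.852089) / 3 = 1.810773
I_{2,2} = 1.806607 + (1.806607 − 1.716515)/15 = 1.812613
I_{3,2} = 1.810773 + (1.810773 − 1.806607)/15 = 1.811051
I_{3,3} = (64·1.811051 − 1.812613) / 63 = 1.811026
(Column j=1 coincides with Simpson's rule on the same nodes.)

1.8110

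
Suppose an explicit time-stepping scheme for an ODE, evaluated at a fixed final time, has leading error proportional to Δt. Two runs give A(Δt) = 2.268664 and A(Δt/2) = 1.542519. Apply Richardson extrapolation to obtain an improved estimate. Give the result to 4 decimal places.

The leading error scales as Δt; refining by a factor of 2 reduces it by 2^1 = 2.
Extrapolated value = (2·A(Δt/2) − A(Δt)) / (2 − 1)
= (2·1.542519 − 2.268664) / 1
= 0.816374 / 1 = 0.816374

0.8164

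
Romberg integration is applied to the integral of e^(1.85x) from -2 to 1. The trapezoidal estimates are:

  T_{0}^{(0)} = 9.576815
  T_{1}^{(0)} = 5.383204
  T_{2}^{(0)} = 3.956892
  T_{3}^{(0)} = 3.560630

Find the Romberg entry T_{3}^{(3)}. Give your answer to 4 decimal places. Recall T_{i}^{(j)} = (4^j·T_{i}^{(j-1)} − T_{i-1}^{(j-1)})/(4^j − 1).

3.4247

Richardson extrapolation on the trapezoidal column (denominator 4−1=3):
T_{1}^{(1)} = (4·5.383204 − 9.576815) / 3 = 3.985334
T_{2}^{(1)} = (4·3.956892 − 5.383204) / 3 = 3.481455
T_{3}^{(1)} = 3.560630 + (3.560630 − 3.956892)/3 = 3.428543
T_{2}^{(2)} = 3.481455 + (3.481455 − 3.985334)/15 = 3.447863
T_{3}^{(2)} = 3.428543 + (3.428543 − 3.481455)/15 = 3.425016
T_{3}^{(3)} = 3.425016 + (3.425016 − 3.447863)/63 = 3.424653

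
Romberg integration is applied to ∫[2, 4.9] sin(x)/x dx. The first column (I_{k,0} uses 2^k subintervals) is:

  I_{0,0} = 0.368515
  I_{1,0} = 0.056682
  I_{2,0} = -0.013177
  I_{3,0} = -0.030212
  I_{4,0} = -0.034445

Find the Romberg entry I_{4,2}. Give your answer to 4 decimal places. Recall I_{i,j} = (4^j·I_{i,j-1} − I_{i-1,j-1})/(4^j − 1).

-0.0359

Richardson extrapolation on the trapezoidal column (denominator 4−1=3):
I_{3,1} = (4·(-0.030212) − (-0.013177)) / 3 = -0.035890
I_{4,1} = (4·(-0.034445) − (-0.030212)) / 3 = -0.035856
I_{4,2} = (16·(-0.035856) − (-0.035890)) / 15 = -0.035854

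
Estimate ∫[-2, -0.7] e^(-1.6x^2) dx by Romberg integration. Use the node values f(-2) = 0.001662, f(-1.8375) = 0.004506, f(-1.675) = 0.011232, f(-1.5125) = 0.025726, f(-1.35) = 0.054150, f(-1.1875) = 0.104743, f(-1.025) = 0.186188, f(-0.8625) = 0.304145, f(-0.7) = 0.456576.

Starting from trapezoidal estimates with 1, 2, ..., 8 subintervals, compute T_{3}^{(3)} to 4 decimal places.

0.1472

T_{0}^{(0)} (trapezoid, 1 panel, h=1.3000): 0.297855
T_{1}^{(0)} (trapezoid, 2 panels, h=0.6500): 0.184125
T_{2}^{(0)} (trapezoid, 4 panels, h=0.3250): 0.156224
T_{3}^{(0)} (trapezoid, 8 panels, h=0.1625): 0.149469
T_{1}^{(1)} = 0.184125 + (0.184125 − 0.297855)/3 = 0.146215
T_{2}^{(1)} = 0.156224 + (0.156224 − 0.184125)/3 = 0.146924
T_{3}^{(1)} = 0.149469 + (0.149469 − 0.156224)/3 = 0.147217
T_{2}^{(2)} = 0.146924 + (0.146924 − 0.146215)/15 = 0.146971
T_{3}^{(2)} = 0.147217 + (0.147217 − 0.146924)/15 = 0.147237
T_{3}^{(3)} = 0.147237 + (0.147237 − 0.146971)/63 = 0.147241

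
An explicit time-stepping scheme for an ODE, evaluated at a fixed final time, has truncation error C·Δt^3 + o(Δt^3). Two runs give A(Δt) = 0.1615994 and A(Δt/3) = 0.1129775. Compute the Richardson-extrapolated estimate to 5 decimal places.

The leading error scales as Δt^3; refining by a factor of 3 reduces it by 3^3 = 27.
Extrapolated value = (27·A(Δt/3) − A(Δt)) / (27 − 1)
= (27·0.1129775 − 0.1615994) / 26
= 2.8887931 / 26 = 0.1111074

0.11111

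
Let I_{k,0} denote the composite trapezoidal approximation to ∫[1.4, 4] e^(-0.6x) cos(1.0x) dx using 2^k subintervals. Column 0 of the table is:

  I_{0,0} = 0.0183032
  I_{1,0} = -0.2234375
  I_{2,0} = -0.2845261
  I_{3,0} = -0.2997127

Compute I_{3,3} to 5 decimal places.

Richardson extrapolation on the trapezoidal column (denominator 4−1=3):
I_{1,1} = -0.2234375 + (-0.2234375 − 0.0183032)/3 = -0.3040177
I_{2,1} = -0.2845261 + (-0.2845261 − (-0.2234375))/3 = -0.3048890
I_{3,1} = -0.2997127 + (-0.2997127 − (-0.2845261))/3 = -0.3047749
I_{2,2} = (16·(-0.3048890) − (-0.3040177)) / 15 = -0.3049471
I_{3,2} = -0.3047749 + (-0.3047749 − (-0.3048890))/15 = -0.3047673
I_{3,3} = (64·(-0.3047673) − (-0.3049471)) / 63 = -0.3047644

-0.30476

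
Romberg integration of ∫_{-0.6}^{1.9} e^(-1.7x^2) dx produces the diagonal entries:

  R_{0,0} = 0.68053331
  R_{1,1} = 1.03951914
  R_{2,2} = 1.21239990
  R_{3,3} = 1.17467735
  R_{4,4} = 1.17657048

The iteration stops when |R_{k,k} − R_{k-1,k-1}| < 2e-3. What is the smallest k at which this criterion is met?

k = 4

|R_{1,1} − R_{0,0}| = 0.35898583 ≥ 2e-3
|R_{2,2} − R_{1,1}| = 0.17288076 ≥ 2e-3
|R_{3,3} − R_{2,2}| = 0.03772255 ≥ 2e-3
|R_{4,4} − R_{3,3}| = 0.00189313 < 2e-3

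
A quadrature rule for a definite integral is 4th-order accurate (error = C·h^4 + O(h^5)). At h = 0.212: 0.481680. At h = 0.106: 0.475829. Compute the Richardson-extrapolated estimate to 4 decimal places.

0.4754

Extrapolated value = (16·A(h/2) − A(h)) / (16 − 1)
= (16·0.475829 − 0.481680) / 15
= 7.131584 / 15 = 0.475439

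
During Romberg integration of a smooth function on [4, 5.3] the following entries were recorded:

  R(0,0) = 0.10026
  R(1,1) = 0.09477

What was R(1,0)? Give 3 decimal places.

0.096

From R(1,1) = (4·R(1,0) − R(0,0))/3, solve for R(1,0):
4·R(1,0) = 3·0.09477 + 0.10026 = 0.38457
R(1,0) = 0.09614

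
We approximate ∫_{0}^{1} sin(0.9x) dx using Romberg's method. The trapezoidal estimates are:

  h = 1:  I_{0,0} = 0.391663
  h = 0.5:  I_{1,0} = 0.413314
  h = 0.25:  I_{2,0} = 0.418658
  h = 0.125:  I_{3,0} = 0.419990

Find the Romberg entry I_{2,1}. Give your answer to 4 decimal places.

Richardson extrapolation on the trapezoidal column (denominator 4−1=3):
I_{2,1} = (4·0.418658 − 0.413314) / 3 = 0.420439
(Column j=1 coincides with Simpson's rule on the same nodes.)

0.4204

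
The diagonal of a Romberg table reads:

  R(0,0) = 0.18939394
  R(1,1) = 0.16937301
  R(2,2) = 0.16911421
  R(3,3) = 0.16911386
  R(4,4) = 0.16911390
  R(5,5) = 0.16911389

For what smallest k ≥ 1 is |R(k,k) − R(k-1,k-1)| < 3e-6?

k = 3

|R(1,1) − R(0,0)| = 0.02002093 ≥ 3e-6
|R(2,2) − R(1,1)| = 0.00025880 ≥ 3e-6
|R(3,3) − R(2,2)| = 0.00000035 < 3e-6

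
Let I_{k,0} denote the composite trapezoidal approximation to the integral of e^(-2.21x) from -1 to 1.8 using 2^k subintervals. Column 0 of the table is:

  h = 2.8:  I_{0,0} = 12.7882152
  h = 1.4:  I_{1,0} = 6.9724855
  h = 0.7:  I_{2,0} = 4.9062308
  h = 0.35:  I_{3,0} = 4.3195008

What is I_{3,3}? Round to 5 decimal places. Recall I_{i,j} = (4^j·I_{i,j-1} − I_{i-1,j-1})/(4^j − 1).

Richardson extrapolation on the trapezoidal column (denominator 4−1=3):
I_{1,1} = 6.9724855 + (6.9724855 − 12.7882152)/3 = 5.0339089
I_{2,1} = (4·4.9062308 − 6.9724855) / 3 = 4.2174792
I_{3,1} = 4.3195008 + (4.3195008 − 4.9062308)/3 = 4.1239241
I_{2,2} = (16·4.2174792 − 5.0339089) / 15 = 4.1630506
I_{3,2} = 4.1239241 + (4.1239241 − 4.2174792)/15 = 4.1176871
I_{3,3} = (64·4.1176871 − 4.1630506) / 63 = 4.1169670
(Column j=1 coincides with Simpson's rule on the same nodes.)

4.11697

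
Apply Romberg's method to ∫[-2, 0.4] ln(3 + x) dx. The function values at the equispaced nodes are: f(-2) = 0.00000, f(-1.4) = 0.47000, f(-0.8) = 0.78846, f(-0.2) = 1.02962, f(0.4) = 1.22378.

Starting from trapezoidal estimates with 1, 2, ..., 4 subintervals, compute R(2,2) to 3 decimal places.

1.760

R(0,0) (trapezoid, 1 panel, h=2.4000): 1.46854
R(1,0) (trapezoid, 2 panels, h=1.2000): 1.68042
R(2,0) (trapezoid, 4 panels, h=0.6000): 1.73998
R(1,1) = 1.68042 + (1.68042 − 1.46854)/3 = 1.75105
R(2,1) = 1.73998 + (1.73998 − 1.68042)/3 = 1.75983
R(2,2) = 1.75983 + (1.75983 − 1.75105)/15 = 1.76042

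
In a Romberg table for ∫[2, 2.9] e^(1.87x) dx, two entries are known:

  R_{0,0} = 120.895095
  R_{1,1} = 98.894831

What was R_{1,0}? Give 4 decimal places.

From R_{1,1} = (4·R_{1,0} − R_{0,0})/3, solve for R_{1,0}:
4·R_{1,0} = 3·98.894831 + 120.895095 = 417.579588
R_{1,0} = 104.394897

104.3949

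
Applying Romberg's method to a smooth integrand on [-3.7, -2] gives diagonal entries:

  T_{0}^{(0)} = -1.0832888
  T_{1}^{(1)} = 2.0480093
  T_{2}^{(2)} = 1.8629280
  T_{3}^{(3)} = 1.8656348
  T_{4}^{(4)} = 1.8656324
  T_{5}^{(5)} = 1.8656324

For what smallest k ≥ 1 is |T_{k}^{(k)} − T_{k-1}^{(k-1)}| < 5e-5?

k = 4

|T_{1}^{(1)} − T_{0}^{(0)}| = 3.1312981 ≥ 5e-5
|T_{2}^{(2)} − T_{1}^{(1)}| = 0.1850813 ≥ 5e-5
|T_{3}^{(3)} − T_{2}^{(2)}| = 0.0027068 ≥ 5e-5
|T_{4}^{(4)} − T_{3}^{(3)}| = 0.0000024 < 5e-5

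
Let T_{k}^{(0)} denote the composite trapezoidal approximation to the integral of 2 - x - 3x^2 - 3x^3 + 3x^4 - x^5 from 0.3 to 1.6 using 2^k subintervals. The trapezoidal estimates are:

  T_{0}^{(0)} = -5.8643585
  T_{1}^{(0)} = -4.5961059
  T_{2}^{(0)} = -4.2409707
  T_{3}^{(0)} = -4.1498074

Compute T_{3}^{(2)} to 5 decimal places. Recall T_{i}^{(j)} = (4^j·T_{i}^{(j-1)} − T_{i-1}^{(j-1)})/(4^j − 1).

Richardson extrapolation on the trapezoidal column (denominator 4−1=3):
T_{2}^{(1)} = -4.2409707 + (-4.2409707 − (-4.5961059))/3 = -4.1225923
T_{3}^{(1)} = -4.1498074 + (-4.1498074 − (-4.2409707))/3 = -4.1194196
T_{3}^{(2)} = (16·(-4.1194196) − (-4.1225923)) / 15 = -4.1192081
(Column j=1 coincides with Simpson's rule on the same nodes.)

-4.11921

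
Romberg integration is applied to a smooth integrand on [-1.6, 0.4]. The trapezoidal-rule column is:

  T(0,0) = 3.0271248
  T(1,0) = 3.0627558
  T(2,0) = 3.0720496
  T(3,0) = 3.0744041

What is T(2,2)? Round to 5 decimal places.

3.07518

T(1,1) = 3.0627558 + (3.0627558 − 3.0271248)/3 = 3.0746328
T(2,1) = (4·3.0720496 − 3.0627558) / 3 = 3.0751475
T(2,2) = (16·3.0751475 − 3.0746328) / 15 = 3.0751818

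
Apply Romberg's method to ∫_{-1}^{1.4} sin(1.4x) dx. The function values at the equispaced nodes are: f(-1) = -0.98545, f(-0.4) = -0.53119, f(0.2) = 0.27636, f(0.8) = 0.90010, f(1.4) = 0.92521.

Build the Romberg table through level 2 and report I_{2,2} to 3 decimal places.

0.392

I_{0,0} (trapezoid, 1 panel, h=2.4000): -0.07229
I_{1,0} (trapezoid, 2 panels, h=1.2000): 0.29549
I_{2,0} (trapezoid, 4 panels, h=0.6000): 0.36909
I_{1,1} = 0.29549 + (0.29549 − (-0.07229))/3 = 0.41808
I_{2,1} = 0.36909 + (0.36909 − 0.29549)/3 = 0.39362
I_{2,2} = 0.39362 + (0.39362 − 0.41808)/15 = 0.39199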